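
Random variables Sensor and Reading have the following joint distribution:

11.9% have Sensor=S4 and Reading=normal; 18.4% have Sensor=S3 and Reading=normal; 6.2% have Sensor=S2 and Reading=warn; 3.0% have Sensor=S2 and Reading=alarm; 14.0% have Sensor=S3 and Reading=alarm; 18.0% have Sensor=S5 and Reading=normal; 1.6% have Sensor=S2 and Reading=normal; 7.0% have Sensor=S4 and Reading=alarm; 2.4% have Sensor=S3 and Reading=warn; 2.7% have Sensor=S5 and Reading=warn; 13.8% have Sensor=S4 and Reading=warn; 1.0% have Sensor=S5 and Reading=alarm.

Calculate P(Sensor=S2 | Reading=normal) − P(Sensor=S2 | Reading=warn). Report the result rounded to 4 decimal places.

-0.2149

P(Reading=normal) = 0.016 + 0.184 + 0.119 + 0.180 = 0.499; P(Sensor=S2 | Reading=normal) = 0.016/0.499 = 0.03206.
P(Reading=warn) = 0.062 + 0.024 + 0.138 + 0.027 = 0.251; P(Sensor=S2 | Reading=warn) = 0.062/0.251 = 0.24701.
Difference = -0.2149.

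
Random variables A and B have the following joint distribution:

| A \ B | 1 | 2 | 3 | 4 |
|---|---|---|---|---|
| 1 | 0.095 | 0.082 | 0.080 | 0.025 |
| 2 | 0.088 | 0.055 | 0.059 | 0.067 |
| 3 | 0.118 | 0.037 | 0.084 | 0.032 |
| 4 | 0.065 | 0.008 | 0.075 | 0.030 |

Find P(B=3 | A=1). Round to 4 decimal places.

0.2837

P(A=1) = 0.095 + 0.082 + 0.080 + 0.025 = 0.282.
P(B=3 | A=1) = 0.080/0.282 = 0.2837.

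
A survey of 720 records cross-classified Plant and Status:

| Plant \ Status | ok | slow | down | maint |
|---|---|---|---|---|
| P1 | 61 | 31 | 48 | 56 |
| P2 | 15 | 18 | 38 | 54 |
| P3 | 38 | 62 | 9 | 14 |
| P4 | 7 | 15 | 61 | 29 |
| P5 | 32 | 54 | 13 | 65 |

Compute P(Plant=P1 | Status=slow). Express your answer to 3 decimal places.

Total with Status=slow: 31 + 18 + 62 + 15 + 54 = 180.
P(Plant=P1 | Status=slow) = 31/180 = 0.172.

0.172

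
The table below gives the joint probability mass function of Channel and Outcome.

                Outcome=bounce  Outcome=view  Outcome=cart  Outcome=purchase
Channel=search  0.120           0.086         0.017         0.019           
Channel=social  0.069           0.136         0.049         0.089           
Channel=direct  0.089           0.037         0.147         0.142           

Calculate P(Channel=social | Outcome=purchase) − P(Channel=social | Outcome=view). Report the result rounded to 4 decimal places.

-0.1691

P(Outcome=purchase) = 0.019 + 0.089 + 0.142 = 0.250; P(Channel=social | Outcome=purchase) = 0.089/0.250 = 0.35600.
P(Outcome=view) = 0.086 + 0.136 + 0.037 = 0.259; P(Channel=social | Outcome=view) = 0.136/0.259 = 0.52510.
Difference = -0.1691.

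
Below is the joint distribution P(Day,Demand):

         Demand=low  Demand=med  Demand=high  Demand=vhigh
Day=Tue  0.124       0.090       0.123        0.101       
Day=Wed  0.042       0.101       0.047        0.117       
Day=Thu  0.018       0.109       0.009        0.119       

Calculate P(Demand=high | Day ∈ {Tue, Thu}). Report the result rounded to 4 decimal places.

0.1905

P(Day=Tue) = 0.124 + 0.090 + 0.123 + 0.101 = 0.438.
P(Day=Thu) = 0.018 + 0.109 + 0.009 + 0.119 = 0.255.
P(Day ∈ {Tue, Thu}) = 0.438 + 0.255 = 0.693; P(Demand=high, Day ∈ {Tue, Thu}) = 0.123 + 0.009 = 0.132.
P(Demand=high | Day ∈ {Tue, Thu}) = 0.132/0.693 = 0.1905.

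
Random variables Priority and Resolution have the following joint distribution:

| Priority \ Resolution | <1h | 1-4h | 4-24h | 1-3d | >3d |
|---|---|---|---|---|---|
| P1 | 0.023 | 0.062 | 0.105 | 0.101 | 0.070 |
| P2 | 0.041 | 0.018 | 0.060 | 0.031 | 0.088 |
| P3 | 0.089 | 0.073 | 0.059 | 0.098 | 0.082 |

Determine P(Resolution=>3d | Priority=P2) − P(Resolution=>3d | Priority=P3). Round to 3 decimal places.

0.165

P(Priority=P2) = 0.041 + 0.018 + 0.060 + 0.031 + 0.088 = 0.238; P(Resolution=>3d | Priority=P2) = 0.088/0.238 = 0.3697.
P(Priority=P3) = 0.089 + 0.073 + 0.059 + 0.098 + 0.082 = 0.401; P(Resolution=>3d | Priority=P3) = 0.082/0.401 = 0.2045.
Difference = 0.165.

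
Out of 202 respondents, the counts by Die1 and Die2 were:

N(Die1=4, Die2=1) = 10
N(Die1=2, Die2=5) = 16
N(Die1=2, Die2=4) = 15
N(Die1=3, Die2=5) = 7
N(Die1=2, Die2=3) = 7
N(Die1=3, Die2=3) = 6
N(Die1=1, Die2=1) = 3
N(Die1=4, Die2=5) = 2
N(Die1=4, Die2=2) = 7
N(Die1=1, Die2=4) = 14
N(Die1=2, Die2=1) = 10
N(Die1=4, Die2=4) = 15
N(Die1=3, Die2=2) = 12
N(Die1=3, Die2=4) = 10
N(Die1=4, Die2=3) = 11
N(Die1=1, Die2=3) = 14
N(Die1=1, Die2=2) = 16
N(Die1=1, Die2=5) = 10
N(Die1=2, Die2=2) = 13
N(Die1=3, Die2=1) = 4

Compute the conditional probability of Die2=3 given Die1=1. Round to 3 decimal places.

0.246

Total with Die1=1: 3 + 16 + 14 + 14 + 10 = 57.
P(Die2=3 | Die1=1) = 14/57 = 0.246.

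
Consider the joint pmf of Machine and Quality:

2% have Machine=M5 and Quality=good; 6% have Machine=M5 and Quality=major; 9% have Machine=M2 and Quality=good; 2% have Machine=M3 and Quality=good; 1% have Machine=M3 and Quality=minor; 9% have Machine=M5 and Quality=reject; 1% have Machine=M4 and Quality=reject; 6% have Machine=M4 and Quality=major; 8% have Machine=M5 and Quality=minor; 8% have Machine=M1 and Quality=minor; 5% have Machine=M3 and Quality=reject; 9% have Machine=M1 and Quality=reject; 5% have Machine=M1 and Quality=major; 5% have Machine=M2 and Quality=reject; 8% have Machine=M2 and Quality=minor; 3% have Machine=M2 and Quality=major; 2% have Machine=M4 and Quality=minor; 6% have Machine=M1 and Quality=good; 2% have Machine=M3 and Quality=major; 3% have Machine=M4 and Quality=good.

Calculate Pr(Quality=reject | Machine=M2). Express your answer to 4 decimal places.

P(Machine=M2) = 0.09 + 0.08 + 0.03 + 0.05 = 0.25.
P(Quality=reject | Machine=M2) = 0.05/0.25 = 0.2000.

0.2000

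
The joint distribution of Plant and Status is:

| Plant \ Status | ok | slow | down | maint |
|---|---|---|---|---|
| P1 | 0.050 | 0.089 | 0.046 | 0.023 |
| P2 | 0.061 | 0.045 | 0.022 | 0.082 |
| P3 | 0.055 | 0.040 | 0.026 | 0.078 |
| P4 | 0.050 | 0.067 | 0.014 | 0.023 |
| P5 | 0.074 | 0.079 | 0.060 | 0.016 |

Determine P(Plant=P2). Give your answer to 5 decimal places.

0.21000

P(Plant=P2) = 0.061 + 0.045 + 0.022 + 0.082 = 0.210.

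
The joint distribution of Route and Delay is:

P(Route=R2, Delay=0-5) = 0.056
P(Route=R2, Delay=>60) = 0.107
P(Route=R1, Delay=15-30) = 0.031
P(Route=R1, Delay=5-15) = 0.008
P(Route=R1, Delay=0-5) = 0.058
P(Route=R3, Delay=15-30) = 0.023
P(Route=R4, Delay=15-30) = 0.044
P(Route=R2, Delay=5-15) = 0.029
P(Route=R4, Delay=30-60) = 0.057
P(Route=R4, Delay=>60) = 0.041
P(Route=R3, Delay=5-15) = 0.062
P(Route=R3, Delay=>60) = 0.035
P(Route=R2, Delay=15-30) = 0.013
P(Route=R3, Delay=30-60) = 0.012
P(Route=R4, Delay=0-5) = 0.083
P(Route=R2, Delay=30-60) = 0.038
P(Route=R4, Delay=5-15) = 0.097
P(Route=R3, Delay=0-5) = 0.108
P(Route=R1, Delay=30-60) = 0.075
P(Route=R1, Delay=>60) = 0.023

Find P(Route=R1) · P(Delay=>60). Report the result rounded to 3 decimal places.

0.040

P(Route=R1) = 0.058 + 0.008 + 0.031 + 0.075 + 0.023 = 0.195.
P(Delay=>60) = 0.023 + 0.107 + 0.035 + 0.041 = 0.206.
Product: 0.195 × 0.206 = 0.040.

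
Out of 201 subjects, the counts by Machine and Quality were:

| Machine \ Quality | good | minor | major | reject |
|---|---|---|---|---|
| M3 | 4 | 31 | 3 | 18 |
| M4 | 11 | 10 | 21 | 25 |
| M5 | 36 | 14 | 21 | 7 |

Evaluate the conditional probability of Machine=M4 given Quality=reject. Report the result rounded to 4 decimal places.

0.5000

Total with Quality=reject: 18 + 25 + 7 = 50.
P(Machine=M4 | Quality=reject) = 25/50 = 0.5000.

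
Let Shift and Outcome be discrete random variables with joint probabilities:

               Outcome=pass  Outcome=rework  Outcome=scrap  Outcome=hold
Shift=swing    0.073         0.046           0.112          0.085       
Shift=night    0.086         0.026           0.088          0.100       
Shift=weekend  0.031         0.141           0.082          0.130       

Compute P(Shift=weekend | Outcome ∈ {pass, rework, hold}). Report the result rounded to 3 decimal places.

0.421

P(Outcome=pass) = 0.073 + 0.086 + 0.031 = 0.190.
P(Outcome=rework) = 0.046 + 0.026 + 0.141 = 0.213.
P(Outcome=hold) = 0.085 + 0.100 + 0.130 = 0.315.
P(Outcome ∈ {pass, rework, hold}) = 0.190 + 0.213 + 0.315 = 0.718; P(Shift=weekend, Outcome ∈ {pass, rework, hold}) = 0.031 + 0.141 + 0.130 = 0.302.
P(Shift=weekend | Outcome ∈ {pass, rework, hold}) = 0.302/0.718 = 0.421.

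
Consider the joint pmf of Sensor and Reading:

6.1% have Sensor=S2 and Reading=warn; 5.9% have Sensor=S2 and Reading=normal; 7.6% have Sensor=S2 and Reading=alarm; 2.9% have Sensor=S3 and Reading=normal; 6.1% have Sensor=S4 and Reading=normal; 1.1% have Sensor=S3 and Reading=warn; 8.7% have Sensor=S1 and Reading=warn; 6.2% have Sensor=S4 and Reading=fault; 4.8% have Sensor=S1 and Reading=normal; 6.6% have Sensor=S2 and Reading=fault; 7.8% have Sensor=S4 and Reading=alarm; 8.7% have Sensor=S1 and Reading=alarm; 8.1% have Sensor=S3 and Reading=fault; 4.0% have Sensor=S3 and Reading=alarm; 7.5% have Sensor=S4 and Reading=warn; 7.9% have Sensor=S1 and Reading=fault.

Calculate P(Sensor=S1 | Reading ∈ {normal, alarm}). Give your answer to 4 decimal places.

P(Reading=normal) = 0.048 + 0.059 + 0.029 + 0.061 = 0.197.
P(Reading=alarm) = 0.087 + 0.076 + 0.040 + 0.078 = 0.281.
P(Reading ∈ {normal, alarm}) = 0.197 + 0.281 = 0.478; P(Sensor=S1, Reading ∈ {normal, alarm}) = 0.048 + 0.087 = 0.135.
P(Sensor=S1 | Reading ∈ {normal, alarm}) = 0.135/0.478 = 0.2824.

0.2824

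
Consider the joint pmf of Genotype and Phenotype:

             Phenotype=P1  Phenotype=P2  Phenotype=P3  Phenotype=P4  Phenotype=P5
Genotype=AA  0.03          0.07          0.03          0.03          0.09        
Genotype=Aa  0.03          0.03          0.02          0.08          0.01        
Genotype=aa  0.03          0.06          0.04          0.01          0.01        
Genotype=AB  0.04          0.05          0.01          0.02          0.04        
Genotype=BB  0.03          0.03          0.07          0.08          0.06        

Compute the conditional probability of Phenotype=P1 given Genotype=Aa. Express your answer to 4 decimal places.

0.1765

P(Genotype=Aa) = 0.03 + 0.03 + 0.02 + 0.08 + 0.01 = 0.17.
P(Phenotype=P1 | Genotype=Aa) = 0.03/0.17 = 0.1765.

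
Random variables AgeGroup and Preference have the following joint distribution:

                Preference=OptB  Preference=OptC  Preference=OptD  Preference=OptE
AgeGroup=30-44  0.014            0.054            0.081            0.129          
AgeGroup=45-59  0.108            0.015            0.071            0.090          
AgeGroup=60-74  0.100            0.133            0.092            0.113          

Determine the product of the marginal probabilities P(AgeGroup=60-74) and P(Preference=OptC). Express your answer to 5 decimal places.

P(AgeGroup=60-74) = 0.100 + 0.133 + 0.092 + 0.113 = 0.438.
P(Preference=OptC) = 0.054 + 0.015 + 0.133 = 0.202.
Product: 0.438 × 0.202 = 0.08848.

0.08848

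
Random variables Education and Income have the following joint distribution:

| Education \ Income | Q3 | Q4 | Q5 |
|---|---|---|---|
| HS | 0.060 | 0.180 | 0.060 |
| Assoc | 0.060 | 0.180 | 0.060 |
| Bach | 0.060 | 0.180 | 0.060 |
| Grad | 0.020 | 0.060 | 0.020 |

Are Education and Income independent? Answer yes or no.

Every cell satisfies P(Education,Income) = P(Education)·P(Income). For instance P(Education=Assoc) = 0.300, P(Income=Q4) = 0.600, and 0.300×0.600 = 0.180 matches the joint entry. So Education and Income are independent.

yes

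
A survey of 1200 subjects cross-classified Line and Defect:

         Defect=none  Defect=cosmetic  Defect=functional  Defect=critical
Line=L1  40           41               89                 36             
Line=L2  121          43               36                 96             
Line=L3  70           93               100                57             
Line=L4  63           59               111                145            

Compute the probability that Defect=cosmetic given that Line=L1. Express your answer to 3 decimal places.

Total with Line=L1: 40 + 41 + 89 + 36 = 206.
P(Defect=cosmetic | Line=L1) = 41/206 = 0.199.

0.199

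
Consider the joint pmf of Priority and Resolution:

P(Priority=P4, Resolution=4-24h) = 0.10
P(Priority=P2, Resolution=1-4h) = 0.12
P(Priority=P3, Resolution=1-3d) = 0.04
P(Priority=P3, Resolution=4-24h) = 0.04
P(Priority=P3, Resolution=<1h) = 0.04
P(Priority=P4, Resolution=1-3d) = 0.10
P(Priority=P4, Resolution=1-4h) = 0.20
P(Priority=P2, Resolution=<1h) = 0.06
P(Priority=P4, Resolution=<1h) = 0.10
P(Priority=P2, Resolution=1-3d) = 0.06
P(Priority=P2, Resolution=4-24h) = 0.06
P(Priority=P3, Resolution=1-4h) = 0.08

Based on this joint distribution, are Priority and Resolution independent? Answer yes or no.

Every cell satisfies P(Priority,Resolution) = P(Priority)·P(Resolution). For instance P(Priority=P3) = 0.20, P(Resolution=1-4h) = 0.40, and 0.20×0.40 = 0.08 matches the joint entry. So Priority and Resolution are independent.

yes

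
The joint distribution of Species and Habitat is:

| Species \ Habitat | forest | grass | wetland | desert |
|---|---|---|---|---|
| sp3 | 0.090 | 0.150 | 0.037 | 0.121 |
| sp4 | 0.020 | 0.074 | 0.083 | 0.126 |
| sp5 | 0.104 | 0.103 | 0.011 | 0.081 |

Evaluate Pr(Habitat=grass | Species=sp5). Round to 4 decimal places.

P(Species=sp5) = 0.104 + 0.103 + 0.011 + 0.081 = 0.299.
P(Habitat=grass | Species=sp5) = 0.103/0.299 = 0.3445.

0.3445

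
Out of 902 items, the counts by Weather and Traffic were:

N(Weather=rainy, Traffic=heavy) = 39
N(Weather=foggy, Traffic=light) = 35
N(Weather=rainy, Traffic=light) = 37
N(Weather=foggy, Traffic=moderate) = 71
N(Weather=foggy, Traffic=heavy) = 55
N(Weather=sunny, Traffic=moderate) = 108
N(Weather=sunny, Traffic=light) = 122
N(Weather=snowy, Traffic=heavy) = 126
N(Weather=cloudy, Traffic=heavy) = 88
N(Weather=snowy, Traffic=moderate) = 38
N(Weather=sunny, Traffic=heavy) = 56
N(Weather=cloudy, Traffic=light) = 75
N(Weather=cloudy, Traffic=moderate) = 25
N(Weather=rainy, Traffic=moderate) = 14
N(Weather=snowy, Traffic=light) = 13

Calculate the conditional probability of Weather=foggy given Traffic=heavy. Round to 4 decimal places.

Total with Traffic=heavy: 56 + 88 + 39 + 126 + 55 = 364.
P(Weather=foggy | Traffic=heavy) = 55/364 = 0.1511.

0.1511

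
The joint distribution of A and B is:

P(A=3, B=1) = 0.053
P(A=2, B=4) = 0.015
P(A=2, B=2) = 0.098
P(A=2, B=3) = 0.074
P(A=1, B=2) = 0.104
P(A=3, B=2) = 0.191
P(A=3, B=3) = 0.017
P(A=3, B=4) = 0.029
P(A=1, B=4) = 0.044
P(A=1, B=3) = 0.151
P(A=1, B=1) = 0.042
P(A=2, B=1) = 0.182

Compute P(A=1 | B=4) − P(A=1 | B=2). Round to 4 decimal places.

P(B=4) = 0.044 + 0.015 + 0.029 = 0.088; P(A=1 | B=4) = 0.044/0.088 = 0.50000.
P(B=2) = 0.104 + 0.098 + 0.191 = 0.393; P(A=1 | B=2) = 0.104/0.393 = 0.26463.
Difference = 0.2354.

0.2354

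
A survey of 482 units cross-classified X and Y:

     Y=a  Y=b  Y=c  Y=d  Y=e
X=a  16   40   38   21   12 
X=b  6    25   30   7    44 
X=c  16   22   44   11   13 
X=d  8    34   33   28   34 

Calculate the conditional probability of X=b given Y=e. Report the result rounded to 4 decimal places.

Total with Y=e: 12 + 44 + 13 + 34 = 103.
P(X=b | Y=e) = 44/103 = 0.4272.

0.4272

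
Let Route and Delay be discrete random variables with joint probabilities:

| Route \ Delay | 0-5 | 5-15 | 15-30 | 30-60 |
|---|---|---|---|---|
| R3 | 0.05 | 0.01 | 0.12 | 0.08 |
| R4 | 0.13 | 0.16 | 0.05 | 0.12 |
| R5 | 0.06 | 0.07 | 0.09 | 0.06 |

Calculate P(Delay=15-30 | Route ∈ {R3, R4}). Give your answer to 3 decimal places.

P(Route=R3) = 0.05 + 0.01 + 0.12 + 0.08 = 0.26.
P(Route=R4) = 0.13 + 0.16 + 0.05 + 0.12 = 0.46.
P(Route ∈ {R3, R4}) = 0.26 + 0.46 = 0.72; P(Delay=15-30, Route ∈ {R3, R4}) = 0.12 + 0.05 = 0.17.
P(Delay=15-30 | Route ∈ {R3, R4}) = 0.17/0.72 = 0.236.

0.236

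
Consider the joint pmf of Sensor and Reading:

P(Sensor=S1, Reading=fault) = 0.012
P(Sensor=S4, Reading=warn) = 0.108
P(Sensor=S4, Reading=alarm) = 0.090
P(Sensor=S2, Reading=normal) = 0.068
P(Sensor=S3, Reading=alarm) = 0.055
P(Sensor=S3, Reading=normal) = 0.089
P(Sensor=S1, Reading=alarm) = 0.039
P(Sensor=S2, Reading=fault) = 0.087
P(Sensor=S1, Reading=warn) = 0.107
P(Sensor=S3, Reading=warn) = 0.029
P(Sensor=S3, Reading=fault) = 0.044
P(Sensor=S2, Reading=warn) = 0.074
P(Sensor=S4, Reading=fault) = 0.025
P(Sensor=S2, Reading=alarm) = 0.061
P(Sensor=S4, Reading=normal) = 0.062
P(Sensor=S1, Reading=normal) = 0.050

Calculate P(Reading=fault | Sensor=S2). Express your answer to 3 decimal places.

P(Sensor=S2) = 0.068 + 0.074 + 0.061 + 0.087 = 0.290.
P(Reading=fault | Sensor=S2) = 0.087/0.290 = 0.300.

0.300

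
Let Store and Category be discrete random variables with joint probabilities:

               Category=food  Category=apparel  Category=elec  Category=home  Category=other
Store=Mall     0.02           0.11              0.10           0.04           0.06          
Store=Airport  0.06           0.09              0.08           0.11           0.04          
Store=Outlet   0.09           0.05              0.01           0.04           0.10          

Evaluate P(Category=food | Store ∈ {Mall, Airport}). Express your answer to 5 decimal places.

0.11268

P(Store=Mall) = 0.02 + 0.11 + 0.10 + 0.04 + 0.06 = 0.33.
P(Store=Airport) = 0.06 + 0.09 + 0.08 + 0.11 + 0.04 = 0.38.
P(Store ∈ {Mall, Airport}) = 0.33 + 0.38 = 0.71; P(Category=food, Store ∈ {Mall, Airport}) = 0.02 + 0.06 = 0.08.
P(Category=food | Store ∈ {Mall, Airport}) = 0.08/0.71 = 0.11268.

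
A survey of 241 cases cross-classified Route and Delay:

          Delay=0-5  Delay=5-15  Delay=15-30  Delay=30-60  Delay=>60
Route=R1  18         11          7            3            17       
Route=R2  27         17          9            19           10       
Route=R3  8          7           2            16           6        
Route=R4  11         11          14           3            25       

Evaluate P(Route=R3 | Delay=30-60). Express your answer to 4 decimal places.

Total with Delay=30-60: 3 + 19 + 16 + 3 = 41.
P(Route=R3 | Delay=30-60) = 16/41 = 0.3902.

0.3902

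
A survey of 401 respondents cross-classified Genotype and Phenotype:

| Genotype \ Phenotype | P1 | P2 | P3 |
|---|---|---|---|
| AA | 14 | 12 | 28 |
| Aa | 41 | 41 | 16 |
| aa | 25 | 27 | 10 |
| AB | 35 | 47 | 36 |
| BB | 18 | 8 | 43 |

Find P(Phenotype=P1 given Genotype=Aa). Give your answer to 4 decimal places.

0.4184

Total with Genotype=Aa: 41 + 41 + 16 = 98.
P(Phenotype=P1 | Genotype=Aa) = 41/98 = 0.4184.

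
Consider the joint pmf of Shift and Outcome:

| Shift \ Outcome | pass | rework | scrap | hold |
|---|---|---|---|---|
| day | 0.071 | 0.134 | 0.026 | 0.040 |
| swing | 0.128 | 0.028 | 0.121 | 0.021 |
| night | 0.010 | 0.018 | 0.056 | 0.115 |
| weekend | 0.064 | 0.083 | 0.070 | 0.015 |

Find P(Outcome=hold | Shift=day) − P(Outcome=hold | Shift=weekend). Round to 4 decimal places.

0.0829

P(Shift=day) = 0.071 + 0.134 + 0.026 + 0.040 = 0.271; P(Outcome=hold | Shift=day) = 0.040/0.271 = 0.14760.
P(Shift=weekend) = 0.064 + 0.083 + 0.070 + 0.015 = 0.232; P(Outcome=hold | Shift=weekend) = 0.015/0.232 = 0.06466.
Difference = 0.0829.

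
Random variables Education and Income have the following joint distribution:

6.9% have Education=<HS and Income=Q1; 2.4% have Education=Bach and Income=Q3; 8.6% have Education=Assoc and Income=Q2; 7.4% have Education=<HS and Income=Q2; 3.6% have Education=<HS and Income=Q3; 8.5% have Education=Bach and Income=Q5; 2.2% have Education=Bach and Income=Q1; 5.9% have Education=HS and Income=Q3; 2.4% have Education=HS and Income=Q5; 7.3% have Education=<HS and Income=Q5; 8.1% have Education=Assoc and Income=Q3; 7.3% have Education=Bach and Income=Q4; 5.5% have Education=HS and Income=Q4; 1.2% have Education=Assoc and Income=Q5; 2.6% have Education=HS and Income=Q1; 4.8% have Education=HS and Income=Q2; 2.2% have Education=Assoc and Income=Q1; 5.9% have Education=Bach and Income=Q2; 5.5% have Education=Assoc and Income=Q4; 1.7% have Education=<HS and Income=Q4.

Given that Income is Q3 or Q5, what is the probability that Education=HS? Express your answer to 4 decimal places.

P(Income=Q3) = 0.036 + 0.059 + 0.081 + 0.024 = 0.200.
P(Income=Q5) = 0.073 + 0.024 + 0.012 + 0.085 = 0.194.
P(Income ∈ {Q3, Q5}) = 0.200 + 0.194 = 0.394; P(Education=HS, Income ∈ {Q3, Q5}) = 0.059 + 0.024 = 0.083.
P(Education=HS | Income ∈ {Q3, Q5}) = 0.083/0.394 = 0.2107.

0.2107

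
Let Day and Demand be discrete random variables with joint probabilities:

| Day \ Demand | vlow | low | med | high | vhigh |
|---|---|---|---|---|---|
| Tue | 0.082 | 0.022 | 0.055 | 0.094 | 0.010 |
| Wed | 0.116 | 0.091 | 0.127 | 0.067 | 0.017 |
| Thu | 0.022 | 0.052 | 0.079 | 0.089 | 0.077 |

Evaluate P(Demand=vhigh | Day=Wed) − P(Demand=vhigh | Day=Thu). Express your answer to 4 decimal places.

-0.2007

P(Day=Wed) = 0.116 + 0.091 + 0.127 + 0.067 + 0.017 = 0.418; P(Demand=vhigh | Day=Wed) = 0.017/0.418 = 0.04067.
P(Day=Thu) = 0.022 + 0.052 + 0.079 + 0.089 + 0.077 = 0.319; P(Demand=vhigh | Day=Thu) = 0.077/0.319 = 0.24138.
Difference = -0.2007.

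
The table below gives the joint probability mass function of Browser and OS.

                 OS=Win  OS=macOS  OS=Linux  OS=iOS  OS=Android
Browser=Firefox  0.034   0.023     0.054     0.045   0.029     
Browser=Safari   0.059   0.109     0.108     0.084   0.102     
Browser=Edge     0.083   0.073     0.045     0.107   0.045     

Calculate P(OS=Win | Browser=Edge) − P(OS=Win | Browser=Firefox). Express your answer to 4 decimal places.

0.0513

P(Browser=Edge) = 0.083 + 0.073 + 0.045 + 0.107 + 0.045 = 0.353; P(OS=Win | Browser=Edge) = 0.083/0.353 = 0.23513.
P(Browser=Firefox) = 0.034 + 0.023 + 0.054 + 0.045 + 0.029 = 0.185; P(OS=Win | Browser=Firefox) = 0.034/0.185 = 0.18378.
Difference = 0.0513.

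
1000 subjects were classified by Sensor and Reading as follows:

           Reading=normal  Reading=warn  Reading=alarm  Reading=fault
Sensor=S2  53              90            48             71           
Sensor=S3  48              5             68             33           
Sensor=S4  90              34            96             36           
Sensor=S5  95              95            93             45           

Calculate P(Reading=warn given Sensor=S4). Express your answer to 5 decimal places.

0.13281

Total with Sensor=S4: 90 + 34 + 96 + 36 = 256.
P(Reading=warn | Sensor=S4) = 34/256 = 0.13281.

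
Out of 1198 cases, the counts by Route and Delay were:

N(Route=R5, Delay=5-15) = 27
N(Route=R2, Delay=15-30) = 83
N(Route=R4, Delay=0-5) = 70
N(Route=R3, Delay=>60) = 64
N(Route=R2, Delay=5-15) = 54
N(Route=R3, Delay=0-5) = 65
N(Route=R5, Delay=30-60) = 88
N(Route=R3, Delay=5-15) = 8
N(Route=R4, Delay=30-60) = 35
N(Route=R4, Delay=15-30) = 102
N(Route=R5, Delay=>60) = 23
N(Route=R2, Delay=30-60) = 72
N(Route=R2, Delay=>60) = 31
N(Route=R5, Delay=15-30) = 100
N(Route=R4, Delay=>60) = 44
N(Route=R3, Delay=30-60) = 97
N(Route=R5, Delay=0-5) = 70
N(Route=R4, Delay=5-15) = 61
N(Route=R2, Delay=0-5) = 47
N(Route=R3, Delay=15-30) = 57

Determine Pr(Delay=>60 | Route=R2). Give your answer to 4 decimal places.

0.1080

Total with Route=R2: 47 + 54 + 83 + 72 + 31 = 287.
P(Delay=>60 | Route=R2) = 31/287 = 0.1080.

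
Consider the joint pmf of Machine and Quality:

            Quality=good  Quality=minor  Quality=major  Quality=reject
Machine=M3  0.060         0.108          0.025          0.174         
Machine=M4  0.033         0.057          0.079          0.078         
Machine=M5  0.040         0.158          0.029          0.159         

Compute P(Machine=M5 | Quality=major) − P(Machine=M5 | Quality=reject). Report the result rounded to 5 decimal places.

P(Quality=major) = 0.025 + 0.079 + 0.029 = 0.133; P(Machine=M5 | Quality=major) = 0.029/0.133 = 0.218045.
P(Quality=reject) = 0.174 + 0.078 + 0.159 = 0.411; P(Machine=M5 | Quality=reject) = 0.159/0.411 = 0.386861.
Difference = -0.16882.

-0.16882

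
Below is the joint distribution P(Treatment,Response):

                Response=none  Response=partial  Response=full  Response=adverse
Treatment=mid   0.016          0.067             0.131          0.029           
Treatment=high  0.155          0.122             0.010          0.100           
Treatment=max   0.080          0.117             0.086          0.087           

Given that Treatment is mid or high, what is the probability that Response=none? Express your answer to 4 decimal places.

0.2714

P(Treatment=mid) = 0.016 + 0.067 + 0.131 + 0.029 = 0.243.
P(Treatment=high) = 0.155 + 0.122 + 0.010 + 0.100 = 0.387.
P(Treatment ∈ {mid, high}) = 0.243 + 0.387 = 0.630; P(Response=none, Treatment ∈ {mid, high}) = 0.016 + 0.155 = 0.171.
P(Response=none | Treatment ∈ {mid, high}) = 0.171/0.630 = 0.2714.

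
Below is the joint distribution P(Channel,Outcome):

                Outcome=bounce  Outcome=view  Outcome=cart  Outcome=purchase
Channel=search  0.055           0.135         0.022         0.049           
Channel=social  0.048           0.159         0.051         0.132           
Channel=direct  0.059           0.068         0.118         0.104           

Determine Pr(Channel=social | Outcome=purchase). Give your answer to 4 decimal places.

0.4632

P(Outcome=purchase) = 0.049 + 0.132 + 0.104 = 0.285.
P(Channel=social | Outcome=purchase) = 0.132/0.285 = 0.4632.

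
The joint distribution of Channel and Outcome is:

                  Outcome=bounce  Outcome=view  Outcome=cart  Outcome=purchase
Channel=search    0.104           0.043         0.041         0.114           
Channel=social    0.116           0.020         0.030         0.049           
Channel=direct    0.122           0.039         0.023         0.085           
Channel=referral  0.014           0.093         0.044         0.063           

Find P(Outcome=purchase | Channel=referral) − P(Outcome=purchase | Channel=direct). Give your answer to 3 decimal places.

P(Channel=referral) = 0.014 + 0.093 + 0.044 + 0.063 = 0.214; P(Outcome=purchase | Channel=referral) = 0.063/0.214 = 0.2944.
P(Channel=direct) = 0.122 + 0.039 + 0.023 + 0.085 = 0.269; P(Outcome=purchase | Channel=direct) = 0.085/0.269 = 0.3160.
Difference = -0.022.

-0.022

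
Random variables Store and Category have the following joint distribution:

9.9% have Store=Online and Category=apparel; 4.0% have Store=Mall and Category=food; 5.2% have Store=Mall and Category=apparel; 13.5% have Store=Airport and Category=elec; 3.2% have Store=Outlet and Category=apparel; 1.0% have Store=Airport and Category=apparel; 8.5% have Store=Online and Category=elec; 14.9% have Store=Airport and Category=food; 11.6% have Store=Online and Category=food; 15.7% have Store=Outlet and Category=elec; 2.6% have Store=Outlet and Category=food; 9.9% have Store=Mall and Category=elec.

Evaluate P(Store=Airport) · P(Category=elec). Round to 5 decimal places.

P(Store=Airport) = 0.149 + 0.010 + 0.135 = 0.294.
P(Category=elec) = 0.099 + 0.135 + 0.157 + 0.085 = 0.476.
Product: 0.294 × 0.476 = 0.13994.

0.13994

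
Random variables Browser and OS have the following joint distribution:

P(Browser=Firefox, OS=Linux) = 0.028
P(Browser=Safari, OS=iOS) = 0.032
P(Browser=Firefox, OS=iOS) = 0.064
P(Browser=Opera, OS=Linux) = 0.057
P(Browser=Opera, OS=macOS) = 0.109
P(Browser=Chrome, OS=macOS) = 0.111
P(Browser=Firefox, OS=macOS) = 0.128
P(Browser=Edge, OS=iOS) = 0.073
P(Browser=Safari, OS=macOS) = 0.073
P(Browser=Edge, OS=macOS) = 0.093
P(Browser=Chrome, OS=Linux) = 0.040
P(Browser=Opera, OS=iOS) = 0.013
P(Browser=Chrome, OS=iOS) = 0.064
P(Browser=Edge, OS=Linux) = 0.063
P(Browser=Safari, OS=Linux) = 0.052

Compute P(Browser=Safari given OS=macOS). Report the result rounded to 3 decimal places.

P(OS=macOS) = 0.111 + 0.128 + 0.073 + 0.093 + 0.109 = 0.514.
P(Browser=Safari | OS=macOS) = 0.073/0.514 = 0.142.

0.142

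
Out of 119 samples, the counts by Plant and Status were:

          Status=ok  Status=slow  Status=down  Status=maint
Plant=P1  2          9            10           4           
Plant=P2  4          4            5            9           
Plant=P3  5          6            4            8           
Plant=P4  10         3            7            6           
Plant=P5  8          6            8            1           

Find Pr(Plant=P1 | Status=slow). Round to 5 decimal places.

0.32143

Total with Status=slow: 9 + 4 + 6 + 3 + 6 = 28.
P(Plant=P1 | Status=slow) = 9/28 = 0.32143.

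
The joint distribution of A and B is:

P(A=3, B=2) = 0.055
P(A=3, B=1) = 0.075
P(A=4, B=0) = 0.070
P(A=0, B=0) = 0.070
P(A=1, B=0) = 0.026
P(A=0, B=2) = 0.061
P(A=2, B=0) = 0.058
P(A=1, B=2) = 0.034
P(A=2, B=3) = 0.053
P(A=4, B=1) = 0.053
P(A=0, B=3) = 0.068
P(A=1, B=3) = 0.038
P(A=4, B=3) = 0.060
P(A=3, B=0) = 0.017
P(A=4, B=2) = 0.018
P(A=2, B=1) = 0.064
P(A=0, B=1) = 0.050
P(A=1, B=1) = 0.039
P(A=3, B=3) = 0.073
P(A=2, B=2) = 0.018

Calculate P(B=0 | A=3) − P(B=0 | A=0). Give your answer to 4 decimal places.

-0.2039

P(A=3) = 0.017 + 0.075 + 0.055 + 0.073 = 0.220; P(B=0 | A=3) = 0.017/0.220 = 0.07727.
P(A=0) = 0.070 + 0.050 + 0.061 + 0.068 = 0.249; P(B=0 | A=0) = 0.070/0.249 = 0.28112.
Difference = -0.2039.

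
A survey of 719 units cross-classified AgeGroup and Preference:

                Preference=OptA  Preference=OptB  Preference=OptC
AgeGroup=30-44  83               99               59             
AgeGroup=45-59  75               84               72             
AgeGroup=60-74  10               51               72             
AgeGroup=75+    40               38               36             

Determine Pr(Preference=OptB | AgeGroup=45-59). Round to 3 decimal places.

Total with AgeGroup=45-59: 75 + 84 + 72 = 231.
P(Preference=OptB | AgeGroup=45-59) = 84/231 = 0.364.

0.364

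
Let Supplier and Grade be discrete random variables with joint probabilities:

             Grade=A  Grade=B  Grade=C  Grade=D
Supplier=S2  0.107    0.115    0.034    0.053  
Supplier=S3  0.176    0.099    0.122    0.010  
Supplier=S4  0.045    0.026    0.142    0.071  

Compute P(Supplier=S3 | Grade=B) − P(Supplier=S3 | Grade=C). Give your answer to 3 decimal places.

0.003

P(Grade=B) = 0.115 + 0.099 + 0.026 = 0.240; P(Supplier=S3 | Grade=B) = 0.099/0.240 = 0.4125.
P(Grade=C) = 0.034 + 0.122 + 0.142 = 0.298; P(Supplier=S3 | Grade=C) = 0.122/0.298 = 0.4094.
Difference = 0.003.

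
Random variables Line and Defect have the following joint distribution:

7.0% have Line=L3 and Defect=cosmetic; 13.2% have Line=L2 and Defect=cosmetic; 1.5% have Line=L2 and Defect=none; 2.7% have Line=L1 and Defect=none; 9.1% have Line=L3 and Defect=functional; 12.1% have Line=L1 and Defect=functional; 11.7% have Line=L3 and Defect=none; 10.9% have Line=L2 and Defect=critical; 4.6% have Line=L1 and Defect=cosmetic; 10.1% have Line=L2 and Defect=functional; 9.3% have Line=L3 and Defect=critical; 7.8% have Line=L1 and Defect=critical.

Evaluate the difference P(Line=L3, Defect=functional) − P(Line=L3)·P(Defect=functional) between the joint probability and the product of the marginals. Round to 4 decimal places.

-0.0251

P(Line=L3) = 0.117 + 0.070 + 0.091 + 0.093 = 0.371.
P(Defect=functional) = 0.121 + 0.101 + 0.091 = 0.313.
P(Line=L3, Defect=functional) − P(Line=L3)P(Defect=functional) = 0.091 − 0.371×0.313 = -0.0251.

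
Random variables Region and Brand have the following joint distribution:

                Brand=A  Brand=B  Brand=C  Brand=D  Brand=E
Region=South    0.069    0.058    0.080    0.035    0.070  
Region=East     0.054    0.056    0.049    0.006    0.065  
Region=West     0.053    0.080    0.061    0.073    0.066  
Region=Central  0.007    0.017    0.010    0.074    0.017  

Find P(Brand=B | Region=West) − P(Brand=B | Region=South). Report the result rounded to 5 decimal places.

P(Region=West) = 0.053 + 0.080 + 0.061 + 0.073 + 0.066 = 0.333; P(Brand=B | Region=West) = 0.080/0.333 = 0.240240.
P(Region=South) = 0.069 + 0.058 + 0.080 + 0.035 + 0.070 = 0.312; P(Brand=B | Region=South) = 0.058/0.312 = 0.185897.
Difference = 0.05434.

0.05434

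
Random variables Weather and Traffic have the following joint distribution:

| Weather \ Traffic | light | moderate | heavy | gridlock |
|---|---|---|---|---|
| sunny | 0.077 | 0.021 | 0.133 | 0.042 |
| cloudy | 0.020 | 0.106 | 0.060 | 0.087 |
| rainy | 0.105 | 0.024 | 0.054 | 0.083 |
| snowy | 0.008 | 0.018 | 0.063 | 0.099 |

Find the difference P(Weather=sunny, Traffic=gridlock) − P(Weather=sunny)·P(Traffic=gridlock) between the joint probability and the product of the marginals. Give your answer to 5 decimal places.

-0.04290

P(Weather=sunny) = 0.077 + 0.021 + 0.133 + 0.042 = 0.273.
P(Traffic=gridlock) = 0.042 + 0.087 + 0.083 + 0.099 = 0.311.
P(Weather=sunny, Traffic=gridlock) − P(Weather=sunny)P(Traffic=gridlock) = 0.042 − 0.273×0.311 = -0.04290.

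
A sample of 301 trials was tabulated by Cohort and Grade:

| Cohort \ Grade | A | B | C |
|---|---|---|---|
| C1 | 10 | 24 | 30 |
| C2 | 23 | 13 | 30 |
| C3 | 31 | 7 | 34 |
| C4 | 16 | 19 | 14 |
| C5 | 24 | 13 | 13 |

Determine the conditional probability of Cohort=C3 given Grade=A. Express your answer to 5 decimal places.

0.29808

Total with Grade=A: 10 + 23 + 31 + 16 + 24 = 104.
P(Cohort=C3 | Grade=A) = 31/104 = 0.29808.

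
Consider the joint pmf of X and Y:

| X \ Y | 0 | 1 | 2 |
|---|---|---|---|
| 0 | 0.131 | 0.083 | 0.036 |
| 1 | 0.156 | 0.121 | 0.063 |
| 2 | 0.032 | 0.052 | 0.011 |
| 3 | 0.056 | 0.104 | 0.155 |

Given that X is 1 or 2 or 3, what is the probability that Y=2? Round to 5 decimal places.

0.30533

P(X=1) = 0.156 + 0.121 + 0.063 = 0.340.
P(X=2) = 0.032 + 0.052 + 0.011 = 0.095.
P(X=3) = 0.056 + 0.104 + 0.155 = 0.315.
P(X ∈ {1, 2, 3}) = 0.340 + 0.095 + 0.315 = 0.750; P(Y=2, X ∈ {1, 2, 3}) = 0.063 + 0.011 + 0.155 = 0.229.
P(Y=2 | X ∈ {1, 2, 3}) = 0.229/0.750 = 0.30533.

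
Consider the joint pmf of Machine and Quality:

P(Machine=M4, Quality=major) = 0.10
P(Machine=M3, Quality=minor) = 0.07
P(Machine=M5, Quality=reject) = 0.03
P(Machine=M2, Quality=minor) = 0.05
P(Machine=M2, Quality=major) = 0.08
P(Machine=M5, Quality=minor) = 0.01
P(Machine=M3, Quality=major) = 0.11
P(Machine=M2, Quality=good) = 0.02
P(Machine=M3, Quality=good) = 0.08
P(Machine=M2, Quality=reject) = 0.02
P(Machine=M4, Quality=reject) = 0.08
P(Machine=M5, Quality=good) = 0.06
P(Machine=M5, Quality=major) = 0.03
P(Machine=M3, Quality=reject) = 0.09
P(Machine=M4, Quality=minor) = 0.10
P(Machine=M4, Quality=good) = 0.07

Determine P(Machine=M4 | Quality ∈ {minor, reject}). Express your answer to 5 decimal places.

0.40000

P(Quality=minor) = 0.05 + 0.07 + 0.10 + 0.01 = 0.23.
P(Quality=reject) = 0.02 + 0.09 + 0.08 + 0.03 = 0.22.
P(Quality ∈ {minor, reject}) = 0.23 + 0.22 = 0.45; P(Machine=M4, Quality ∈ {minor, reject}) = 0.10 + 0.08 = 0.18.
P(Machine=M4 | Quality ∈ {minor, reject}) = 0.18/0.45 = 0.40000.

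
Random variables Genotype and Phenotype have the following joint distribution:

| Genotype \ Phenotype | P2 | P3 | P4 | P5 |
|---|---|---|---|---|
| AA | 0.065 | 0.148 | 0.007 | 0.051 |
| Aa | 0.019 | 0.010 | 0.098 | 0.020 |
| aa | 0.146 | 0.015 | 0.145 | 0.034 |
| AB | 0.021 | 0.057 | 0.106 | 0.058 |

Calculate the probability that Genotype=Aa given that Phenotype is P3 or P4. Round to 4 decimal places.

0.1843

P(Phenotype=P3) = 0.148 + 0.010 + 0.015 + 0.057 = 0.230.
P(Phenotype=P4) = 0.007 + 0.098 + 0.145 + 0.106 = 0.356.
P(Phenotype ∈ {P3, P4}) = 0.230 + 0.356 = 0.586; P(Genotype=Aa, Phenotype ∈ {P3, P4}) = 0.010 + 0.098 = 0.108.
P(Genotype=Aa | Phenotype ∈ {P3, P4}) = 0.108/0.586 = 0.1843.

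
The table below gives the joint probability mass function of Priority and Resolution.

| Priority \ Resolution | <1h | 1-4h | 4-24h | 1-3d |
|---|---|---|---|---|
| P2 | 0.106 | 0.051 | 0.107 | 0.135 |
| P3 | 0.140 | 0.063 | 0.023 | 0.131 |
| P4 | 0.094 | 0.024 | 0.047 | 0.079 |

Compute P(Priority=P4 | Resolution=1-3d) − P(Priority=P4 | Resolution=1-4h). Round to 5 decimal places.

P(Resolution=1-3d) = 0.135 + 0.131 + 0.079 = 0.345; P(Priority=P4 | Resolution=1-3d) = 0.079/0.345 = 0.228986.
P(Resolution=1-4h) = 0.051 + 0.063 + 0.024 = 0.138; P(Priority=P4 | Resolution=1-4h) = 0.024/0.138 = 0.173913.
Difference = 0.05507.

0.05507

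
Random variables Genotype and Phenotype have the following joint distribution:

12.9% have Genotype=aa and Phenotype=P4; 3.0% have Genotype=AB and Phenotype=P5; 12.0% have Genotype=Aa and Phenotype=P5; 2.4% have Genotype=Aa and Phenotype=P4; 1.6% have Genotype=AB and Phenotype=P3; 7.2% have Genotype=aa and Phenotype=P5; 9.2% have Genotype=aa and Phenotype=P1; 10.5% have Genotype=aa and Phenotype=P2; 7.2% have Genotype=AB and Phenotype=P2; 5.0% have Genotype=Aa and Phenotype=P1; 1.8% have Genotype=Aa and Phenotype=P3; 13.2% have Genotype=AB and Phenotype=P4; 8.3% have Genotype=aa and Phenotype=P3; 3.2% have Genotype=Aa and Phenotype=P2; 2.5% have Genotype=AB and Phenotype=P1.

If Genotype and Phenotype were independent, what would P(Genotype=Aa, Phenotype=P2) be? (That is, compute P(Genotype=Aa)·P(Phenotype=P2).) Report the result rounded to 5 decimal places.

P(Genotype=Aa) = 0.050 + 0.032 + 0.018 + 0.024 + 0.120 = 0.244.
P(Phenotype=P2) = 0.032 + 0.105 + 0.072 = 0.209.
Product: 0.244 × 0.209 = 0.05100.

0.05100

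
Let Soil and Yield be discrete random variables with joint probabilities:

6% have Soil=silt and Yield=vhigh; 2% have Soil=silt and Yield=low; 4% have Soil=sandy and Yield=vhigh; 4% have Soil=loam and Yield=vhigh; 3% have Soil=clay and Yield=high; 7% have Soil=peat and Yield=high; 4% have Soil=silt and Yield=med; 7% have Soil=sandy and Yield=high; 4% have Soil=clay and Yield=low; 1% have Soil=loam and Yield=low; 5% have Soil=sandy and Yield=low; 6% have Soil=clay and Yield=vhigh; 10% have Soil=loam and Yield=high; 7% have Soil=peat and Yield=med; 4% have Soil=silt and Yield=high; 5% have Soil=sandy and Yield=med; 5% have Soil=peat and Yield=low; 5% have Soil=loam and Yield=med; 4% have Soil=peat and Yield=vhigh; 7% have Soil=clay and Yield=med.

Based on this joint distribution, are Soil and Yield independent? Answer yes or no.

P(Soil=loam) = 0.20 and P(Yield=high) = 0.31, so their product is 0.0620, but P(Soil=loam, Yield=high) = 0.10. Since these differ, Soil and Yield are not independent.

no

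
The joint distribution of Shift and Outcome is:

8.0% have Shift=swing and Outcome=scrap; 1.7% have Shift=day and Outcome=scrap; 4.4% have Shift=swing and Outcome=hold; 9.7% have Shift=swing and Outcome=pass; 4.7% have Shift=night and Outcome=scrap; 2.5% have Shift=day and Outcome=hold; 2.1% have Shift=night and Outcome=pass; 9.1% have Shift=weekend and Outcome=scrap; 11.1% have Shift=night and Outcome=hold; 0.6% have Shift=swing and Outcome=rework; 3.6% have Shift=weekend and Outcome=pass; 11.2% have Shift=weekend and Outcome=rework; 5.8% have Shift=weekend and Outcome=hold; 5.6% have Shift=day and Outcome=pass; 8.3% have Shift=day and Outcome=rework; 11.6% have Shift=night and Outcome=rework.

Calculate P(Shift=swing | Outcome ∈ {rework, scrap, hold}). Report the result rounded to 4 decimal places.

P(Outcome=rework) = 0.083 + 0.006 + 0.116 + 0.112 = 0.317.
P(Outcome=scrap) = 0.017 + 0.080 + 0.047 + 0.091 = 0.235.
P(Outcome=hold) = 0.025 + 0.044 + 0.111 + 0.058 = 0.238.
P(Outcome ∈ {rework, scrap, hold}) = 0.317 + 0.235 + 0.238 = 0.790; P(Shift=swing, Outcome ∈ {rework, scrap, hold}) = 0.006 + 0.080 + 0.044 = 0.130.
P(Shift=swing | Outcome ∈ {rework, scrap, hold}) = 0.130/0.790 = 0.1646.

0.1646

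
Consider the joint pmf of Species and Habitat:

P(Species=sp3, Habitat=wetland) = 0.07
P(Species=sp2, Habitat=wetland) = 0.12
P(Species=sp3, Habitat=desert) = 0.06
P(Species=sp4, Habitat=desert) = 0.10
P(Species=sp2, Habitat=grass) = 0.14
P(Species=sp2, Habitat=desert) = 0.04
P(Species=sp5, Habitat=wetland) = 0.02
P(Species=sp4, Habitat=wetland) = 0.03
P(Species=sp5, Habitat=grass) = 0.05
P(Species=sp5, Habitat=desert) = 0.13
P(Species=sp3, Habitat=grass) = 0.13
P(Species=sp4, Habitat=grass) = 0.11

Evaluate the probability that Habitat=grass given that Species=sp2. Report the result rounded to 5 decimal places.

0.46667

P(Species=sp2) = 0.14 + 0.12 + 0.04 = 0.30.
P(Habitat=grass | Species=sp2) = 0.14/0.30 = 0.46667.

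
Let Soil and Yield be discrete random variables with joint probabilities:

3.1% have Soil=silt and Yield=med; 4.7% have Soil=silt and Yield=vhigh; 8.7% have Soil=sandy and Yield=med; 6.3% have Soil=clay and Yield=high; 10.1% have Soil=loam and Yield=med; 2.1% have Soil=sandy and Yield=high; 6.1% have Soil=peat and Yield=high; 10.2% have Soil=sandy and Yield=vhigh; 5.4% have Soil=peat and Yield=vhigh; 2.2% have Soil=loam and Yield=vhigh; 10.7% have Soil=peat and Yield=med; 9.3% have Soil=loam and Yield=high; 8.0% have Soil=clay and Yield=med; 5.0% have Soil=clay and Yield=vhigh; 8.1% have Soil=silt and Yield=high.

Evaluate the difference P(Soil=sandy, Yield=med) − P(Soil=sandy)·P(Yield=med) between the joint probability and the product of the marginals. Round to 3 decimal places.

P(Soil=sandy) = 0.087 + 0.021 + 0.102 = 0.210.
P(Yield=med) = 0.087 + 0.101 + 0.080 + 0.031 + 0.107 = 0.406.
P(Soil=sandy, Yield=med) − P(Soil=sandy)P(Yield=med) = 0.087 − 0.210×0.406 = 0.002.

0.002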